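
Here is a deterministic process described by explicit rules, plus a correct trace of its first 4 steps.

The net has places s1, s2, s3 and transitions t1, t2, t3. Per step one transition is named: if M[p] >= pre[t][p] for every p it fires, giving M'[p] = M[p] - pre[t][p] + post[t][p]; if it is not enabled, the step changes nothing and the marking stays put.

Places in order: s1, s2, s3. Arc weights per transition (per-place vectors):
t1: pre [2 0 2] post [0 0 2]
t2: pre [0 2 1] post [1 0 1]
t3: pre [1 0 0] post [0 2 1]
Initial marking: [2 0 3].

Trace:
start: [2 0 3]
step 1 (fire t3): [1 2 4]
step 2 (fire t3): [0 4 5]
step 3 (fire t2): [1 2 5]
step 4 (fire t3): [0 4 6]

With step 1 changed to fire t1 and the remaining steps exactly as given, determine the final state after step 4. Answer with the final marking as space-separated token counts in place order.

(re-executing from step 1 with the substitution; state before step 1: [2 0 3])
step 1 (fire t1): [0 0 3]
step 2 (fire t3): [0 0 3]
step 3 (fire t2): [0 0 3]
step 4 (fire t3): [0 0 3]

0 0 3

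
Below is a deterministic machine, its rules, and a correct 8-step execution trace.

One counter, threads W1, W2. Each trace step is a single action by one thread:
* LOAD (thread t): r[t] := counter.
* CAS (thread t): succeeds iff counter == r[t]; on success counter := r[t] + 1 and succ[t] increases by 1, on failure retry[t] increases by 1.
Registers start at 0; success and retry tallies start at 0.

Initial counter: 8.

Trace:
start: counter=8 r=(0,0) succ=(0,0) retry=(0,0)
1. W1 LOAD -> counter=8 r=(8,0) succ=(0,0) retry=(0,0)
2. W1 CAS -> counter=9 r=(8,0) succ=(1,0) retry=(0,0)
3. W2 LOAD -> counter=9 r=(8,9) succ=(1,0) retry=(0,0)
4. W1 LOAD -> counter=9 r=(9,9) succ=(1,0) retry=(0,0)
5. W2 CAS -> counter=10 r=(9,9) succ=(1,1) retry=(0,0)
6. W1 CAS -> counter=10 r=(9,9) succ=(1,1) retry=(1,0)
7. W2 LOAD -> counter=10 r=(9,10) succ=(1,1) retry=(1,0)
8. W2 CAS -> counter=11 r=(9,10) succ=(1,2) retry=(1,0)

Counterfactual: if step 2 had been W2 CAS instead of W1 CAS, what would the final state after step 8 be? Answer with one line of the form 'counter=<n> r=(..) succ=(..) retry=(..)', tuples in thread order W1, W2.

counter=10 r=(8,9) succ=(0,2) retry=(1,1)

(re-executing from step 2 with the substitution; state before step 2: counter=8 r=(8,0) succ=(0,0) retry=(0,0))
2. W2 CAS -> counter=8 r=(8,0) succ=(0,0) retry=(0,1)
3. W2 LOAD -> counter=8 r=(8,8) succ=(0,0) retry=(0,1)
4. W1 LOAD -> counter=8 r=(8,8) succ=(0,0) retry=(0,1)
5. W2 CAS -> counter=9 r=(8,8) succ=(0,1) retry=(0,1)
6. W1 CAS -> counter=9 r=(8,8) succ=(0,1) retry=(1,1)
7. W2 LOAD -> counter=9 r=(8,9) succ=(0,1) retry=(1,1)
8. W2 CAS -> counter=10 r=(8,9) succ=(0,2) retry=(1,1)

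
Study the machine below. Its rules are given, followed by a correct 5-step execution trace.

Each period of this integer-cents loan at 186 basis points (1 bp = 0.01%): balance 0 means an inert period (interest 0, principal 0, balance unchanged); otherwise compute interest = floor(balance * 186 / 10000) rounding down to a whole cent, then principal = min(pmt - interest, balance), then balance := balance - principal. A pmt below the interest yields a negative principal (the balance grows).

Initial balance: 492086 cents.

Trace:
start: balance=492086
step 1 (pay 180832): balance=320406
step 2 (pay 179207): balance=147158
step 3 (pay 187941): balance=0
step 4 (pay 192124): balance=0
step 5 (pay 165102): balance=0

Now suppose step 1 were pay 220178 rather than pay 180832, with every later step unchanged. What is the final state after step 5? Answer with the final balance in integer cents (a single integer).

0

(re-executing from step 1 with the substitution; state before step 1: balance=492086)
step 1 (pay 220178): balance=281060
step 2 (pay 179207): balance=107080
step 3 (pay 187941): balance=0
step 4 (pay 192124): balance=0
step 5 (pay 165102): balance=0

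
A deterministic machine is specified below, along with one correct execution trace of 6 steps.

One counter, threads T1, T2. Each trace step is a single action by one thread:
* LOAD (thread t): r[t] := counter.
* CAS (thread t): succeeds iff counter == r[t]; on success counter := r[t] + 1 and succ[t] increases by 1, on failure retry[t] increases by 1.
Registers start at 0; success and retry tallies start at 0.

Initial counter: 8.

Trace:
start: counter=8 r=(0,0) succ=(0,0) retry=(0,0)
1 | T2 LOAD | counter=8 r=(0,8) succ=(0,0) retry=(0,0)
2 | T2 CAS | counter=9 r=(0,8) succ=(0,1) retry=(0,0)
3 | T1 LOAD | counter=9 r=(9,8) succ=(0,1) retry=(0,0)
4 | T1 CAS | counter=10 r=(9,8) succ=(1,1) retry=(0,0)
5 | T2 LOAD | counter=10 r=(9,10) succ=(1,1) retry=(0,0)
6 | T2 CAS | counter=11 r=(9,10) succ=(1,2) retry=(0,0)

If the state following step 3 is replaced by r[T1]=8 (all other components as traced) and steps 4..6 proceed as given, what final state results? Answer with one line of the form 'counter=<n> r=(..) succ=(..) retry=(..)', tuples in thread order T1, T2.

state after step 3 := counter=9 r=(8,8) succ=(0,1) retry=(0,0)
4 | T1 CAS | counter=9 r=(8,8) succ=(0,1) retry=(1,0)
5 | T2 LOAD | counter=9 r=(8,9) succ=(0,1) retry=(1,0)
6 | T2 CAS | counter=10 r=(8,9) succ=(0,2) retry=(1,0)

counter=10 r=(8,9) succ=(0,2) retry=(1,0)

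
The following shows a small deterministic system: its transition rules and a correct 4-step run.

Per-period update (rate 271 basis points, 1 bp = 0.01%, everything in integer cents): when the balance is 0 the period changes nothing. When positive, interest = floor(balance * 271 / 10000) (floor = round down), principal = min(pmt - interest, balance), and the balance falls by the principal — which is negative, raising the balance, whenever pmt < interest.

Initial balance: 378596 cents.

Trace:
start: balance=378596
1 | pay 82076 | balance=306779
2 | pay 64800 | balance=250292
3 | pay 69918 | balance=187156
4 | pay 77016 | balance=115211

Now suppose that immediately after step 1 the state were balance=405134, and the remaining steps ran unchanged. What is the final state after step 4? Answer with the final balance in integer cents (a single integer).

221782

state after step 1 := balance=405134
2 | pay 64800 | balance=351313
3 | pay 69918 | balance=290915
4 | pay 77016 | balance=221782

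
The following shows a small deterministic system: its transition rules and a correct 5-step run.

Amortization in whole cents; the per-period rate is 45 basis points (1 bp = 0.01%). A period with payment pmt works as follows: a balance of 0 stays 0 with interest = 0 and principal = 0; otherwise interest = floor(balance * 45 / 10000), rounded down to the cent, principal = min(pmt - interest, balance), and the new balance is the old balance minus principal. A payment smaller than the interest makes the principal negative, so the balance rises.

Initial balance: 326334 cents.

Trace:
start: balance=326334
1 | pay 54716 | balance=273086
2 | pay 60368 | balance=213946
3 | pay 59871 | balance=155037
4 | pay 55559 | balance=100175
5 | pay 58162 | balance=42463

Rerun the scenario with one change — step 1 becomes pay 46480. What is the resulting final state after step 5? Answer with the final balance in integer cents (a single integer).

50849

(re-executing from step 1 with the substitution; state before step 1: balance=326334)
1 | pay 46480 | balance=281322
2 | pay 60368 | balance=222219
3 | pay 59871 | balance=163347
4 | pay 55559 | balance=108523
5 | pay 58162 | balance=50849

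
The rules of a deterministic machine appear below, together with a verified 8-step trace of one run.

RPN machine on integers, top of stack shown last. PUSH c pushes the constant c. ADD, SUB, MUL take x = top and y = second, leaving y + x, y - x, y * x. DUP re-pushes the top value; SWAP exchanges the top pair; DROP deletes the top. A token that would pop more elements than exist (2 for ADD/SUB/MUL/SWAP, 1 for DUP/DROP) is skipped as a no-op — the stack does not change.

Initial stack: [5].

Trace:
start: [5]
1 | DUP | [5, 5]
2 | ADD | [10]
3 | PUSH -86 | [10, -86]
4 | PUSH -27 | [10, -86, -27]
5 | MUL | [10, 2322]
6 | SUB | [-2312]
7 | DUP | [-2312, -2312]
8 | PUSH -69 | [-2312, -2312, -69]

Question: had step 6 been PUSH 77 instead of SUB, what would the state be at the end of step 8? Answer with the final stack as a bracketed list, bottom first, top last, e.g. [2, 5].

[10, 2322, 77, 77, -69]

(re-executing from step 6 with the substitution; state before step 6: [10, 2322])
6 | PUSH 77 | [10, 2322, 77]
7 | DUP | [10, 2322, 77, 77]
8 | PUSH -69 | [10, 2322, 77, 77, -69]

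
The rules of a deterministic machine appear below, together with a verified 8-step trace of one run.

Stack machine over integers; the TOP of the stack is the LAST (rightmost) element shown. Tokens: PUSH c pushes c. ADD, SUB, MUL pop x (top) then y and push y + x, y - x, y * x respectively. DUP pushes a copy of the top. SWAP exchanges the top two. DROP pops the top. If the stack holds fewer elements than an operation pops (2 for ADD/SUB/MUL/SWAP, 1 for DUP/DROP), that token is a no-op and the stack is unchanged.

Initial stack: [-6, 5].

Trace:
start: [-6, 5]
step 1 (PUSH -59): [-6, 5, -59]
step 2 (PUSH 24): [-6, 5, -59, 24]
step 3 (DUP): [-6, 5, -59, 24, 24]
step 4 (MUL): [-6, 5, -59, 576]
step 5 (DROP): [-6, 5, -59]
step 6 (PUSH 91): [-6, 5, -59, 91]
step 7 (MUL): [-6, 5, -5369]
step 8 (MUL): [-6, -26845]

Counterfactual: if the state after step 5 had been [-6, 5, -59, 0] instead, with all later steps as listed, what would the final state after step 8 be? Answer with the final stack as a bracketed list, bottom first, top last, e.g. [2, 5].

state after step 5 := [-6, 5, -59, 0]
step 6 (PUSH 91): [-6, 5, -59, 0, 91]
step 7 (MUL): [-6, 5, -59, 0]
step 8 (MUL): [-6, 5, 0]

[-6, 5, 0]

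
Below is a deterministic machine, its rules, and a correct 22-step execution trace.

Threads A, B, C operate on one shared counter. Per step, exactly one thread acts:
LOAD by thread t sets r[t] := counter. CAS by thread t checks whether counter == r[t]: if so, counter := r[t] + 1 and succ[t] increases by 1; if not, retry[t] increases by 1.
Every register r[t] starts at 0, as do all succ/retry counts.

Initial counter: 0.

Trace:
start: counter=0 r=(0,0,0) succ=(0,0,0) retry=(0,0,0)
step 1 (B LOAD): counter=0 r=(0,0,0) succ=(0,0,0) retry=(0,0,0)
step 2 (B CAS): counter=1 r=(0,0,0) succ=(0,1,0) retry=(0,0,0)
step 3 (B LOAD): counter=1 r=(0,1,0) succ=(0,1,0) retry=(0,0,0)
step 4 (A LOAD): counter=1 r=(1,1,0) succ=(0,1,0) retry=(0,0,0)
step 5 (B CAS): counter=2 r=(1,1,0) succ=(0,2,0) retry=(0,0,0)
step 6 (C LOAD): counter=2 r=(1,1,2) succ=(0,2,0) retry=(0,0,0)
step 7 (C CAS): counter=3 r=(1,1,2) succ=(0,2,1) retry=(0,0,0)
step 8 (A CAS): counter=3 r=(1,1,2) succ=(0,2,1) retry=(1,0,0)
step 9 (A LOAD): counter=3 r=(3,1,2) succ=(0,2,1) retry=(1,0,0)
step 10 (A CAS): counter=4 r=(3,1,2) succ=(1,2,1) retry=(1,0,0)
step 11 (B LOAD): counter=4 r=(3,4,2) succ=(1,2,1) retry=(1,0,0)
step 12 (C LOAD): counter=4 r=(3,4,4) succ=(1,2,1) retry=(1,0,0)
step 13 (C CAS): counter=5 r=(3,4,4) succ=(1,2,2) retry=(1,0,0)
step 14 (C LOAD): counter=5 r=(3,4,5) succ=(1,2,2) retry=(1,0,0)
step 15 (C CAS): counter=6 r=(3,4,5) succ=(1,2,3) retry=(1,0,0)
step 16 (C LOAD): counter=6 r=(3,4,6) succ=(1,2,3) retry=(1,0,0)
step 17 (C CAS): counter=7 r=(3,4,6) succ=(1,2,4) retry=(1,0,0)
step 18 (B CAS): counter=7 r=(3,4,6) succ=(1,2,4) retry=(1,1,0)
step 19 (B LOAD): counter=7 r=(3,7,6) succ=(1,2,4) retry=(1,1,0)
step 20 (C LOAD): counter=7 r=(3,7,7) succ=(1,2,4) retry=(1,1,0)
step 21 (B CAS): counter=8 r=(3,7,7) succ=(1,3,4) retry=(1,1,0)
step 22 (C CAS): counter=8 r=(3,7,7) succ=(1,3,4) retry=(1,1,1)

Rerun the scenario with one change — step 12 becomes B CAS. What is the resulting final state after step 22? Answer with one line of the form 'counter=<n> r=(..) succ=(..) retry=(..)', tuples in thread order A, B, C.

counter=8 r=(3,7,7) succ=(1,4,3) retry=(1,1,2)

(re-executing from step 12 with the substitution; state before step 12: counter=4 r=(3,4,2) succ=(1,2,1) retry=(1,0,0))
step 12 (B CAS): counter=5 r=(3,4,2) succ=(1,3,1) retry=(1,0,0)
step 13 (C CAS): counter=5 r=(3,4,2) succ=(1,3,1) retry=(1,0,1)
step 14 (C LOAD): counter=5 r=(3,4,5) succ=(1,3,1) retry=(1,0,1)
step 15 (C CAS): counter=6 r=(3,4,5) succ=(1,3,2) retry=(1,0,1)
step 16 (C LOAD): counter=6 r=(3,4,6) succ=(1,3,2) retry=(1,0,1)
step 17 (C CAS): counter=7 r=(3,4,6) succ=(1,3,3) retry=(1,0,1)
step 18 (B CAS): counter=7 r=(3,4,6) succ=(1,3,3) retry=(1,1,1)
step 19 (B LOAD): counter=7 r=(3,7,6) succ=(1,3,3) retry=(1,1,1)
step 20 (C LOAD): counter=7 r=(3,7,7) succ=(1,3,3) retry=(1,1,1)
step 21 (B CAS): counter=8 r=(3,7,7) succ=(1,4,3) retry=(1,1,1)
step 22 (C CAS): counter=8 r=(3,7,7) succ=(1,4,3) retry=(1,1,2)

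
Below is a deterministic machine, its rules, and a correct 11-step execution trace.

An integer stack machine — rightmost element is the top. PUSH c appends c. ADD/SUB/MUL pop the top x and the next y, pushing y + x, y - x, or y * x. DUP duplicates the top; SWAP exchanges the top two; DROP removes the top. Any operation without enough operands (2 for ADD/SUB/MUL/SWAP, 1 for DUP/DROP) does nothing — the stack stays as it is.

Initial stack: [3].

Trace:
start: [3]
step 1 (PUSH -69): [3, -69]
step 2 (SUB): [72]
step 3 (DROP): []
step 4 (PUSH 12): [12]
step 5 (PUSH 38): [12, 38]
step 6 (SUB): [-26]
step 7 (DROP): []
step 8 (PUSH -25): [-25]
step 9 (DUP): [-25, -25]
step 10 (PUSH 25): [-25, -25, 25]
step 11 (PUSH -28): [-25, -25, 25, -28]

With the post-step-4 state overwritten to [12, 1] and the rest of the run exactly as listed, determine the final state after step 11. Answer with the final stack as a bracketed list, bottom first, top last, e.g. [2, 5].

[12, -25, -25, 25, -28]

state after step 4 := [12, 1]
step 5 (PUSH 38): [12, 1, 38]
step 6 (SUB): [12, -37]
step 7 (DROP): [12]
step 8 (PUSH -25): [12, -25]
step 9 (DUP): [12, -25, -25]
step 10 (PUSH 25): [12, -25, -25, 25]
step 11 (PUSH -28): [12, -25, -25, 25, -28]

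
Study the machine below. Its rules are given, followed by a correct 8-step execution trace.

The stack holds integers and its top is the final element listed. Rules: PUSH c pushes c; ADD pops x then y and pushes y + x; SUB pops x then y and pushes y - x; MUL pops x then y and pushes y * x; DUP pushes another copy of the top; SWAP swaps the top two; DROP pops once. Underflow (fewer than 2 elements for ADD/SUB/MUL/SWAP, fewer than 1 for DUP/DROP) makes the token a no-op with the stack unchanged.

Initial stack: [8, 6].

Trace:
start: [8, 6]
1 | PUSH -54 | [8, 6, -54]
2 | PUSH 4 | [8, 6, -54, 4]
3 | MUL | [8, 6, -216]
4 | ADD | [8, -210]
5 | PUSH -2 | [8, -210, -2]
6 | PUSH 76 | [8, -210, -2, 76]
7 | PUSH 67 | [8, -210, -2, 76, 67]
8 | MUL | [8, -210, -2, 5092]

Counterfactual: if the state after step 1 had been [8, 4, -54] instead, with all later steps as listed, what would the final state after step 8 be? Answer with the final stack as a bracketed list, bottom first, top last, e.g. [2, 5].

[8, -212, -2, 5092]

state after step 1 := [8, 4, -54]
2 | PUSH 4 | [8, 4, -54, 4]
3 | MUL | [8, 4, -216]
4 | ADD | [8, -212]
5 | PUSH -2 | [8, -212, -2]
6 | PUSH 76 | [8, -212, -2, 76]
7 | PUSH 67 | [8, -212, -2, 76, 67]
8 | MUL | [8, -212, -2, 5092]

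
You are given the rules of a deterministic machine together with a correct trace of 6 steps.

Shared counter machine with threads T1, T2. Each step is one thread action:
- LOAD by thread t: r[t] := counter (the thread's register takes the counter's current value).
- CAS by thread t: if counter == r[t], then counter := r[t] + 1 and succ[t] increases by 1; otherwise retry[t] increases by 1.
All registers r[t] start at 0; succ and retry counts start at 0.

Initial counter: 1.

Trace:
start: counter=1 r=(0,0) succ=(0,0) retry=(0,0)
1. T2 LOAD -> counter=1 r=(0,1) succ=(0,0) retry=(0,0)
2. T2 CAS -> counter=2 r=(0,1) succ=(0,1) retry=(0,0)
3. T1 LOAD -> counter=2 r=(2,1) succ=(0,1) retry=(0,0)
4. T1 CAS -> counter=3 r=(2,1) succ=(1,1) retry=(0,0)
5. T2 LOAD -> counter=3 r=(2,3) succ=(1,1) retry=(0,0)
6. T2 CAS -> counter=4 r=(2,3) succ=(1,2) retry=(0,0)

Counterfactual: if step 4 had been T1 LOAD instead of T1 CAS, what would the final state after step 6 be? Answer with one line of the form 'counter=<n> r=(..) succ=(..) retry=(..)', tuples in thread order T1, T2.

counter=3 r=(2,2) succ=(0,2) retry=(0,0)

(re-executing from step 4 with the substitution; state before step 4: counter=2 r=(2,1) succ=(0,1) retry=(0,0))
4. T1 LOAD -> counter=2 r=(2,1) succ=(0,1) retry=(0,0)
5. T2 LOAD -> counter=2 r=(2,2) succ=(0,1) retry=(0,0)
6. T2 CAS -> counter=3 r=(2,2) succ=(0,2) retry=(0,0)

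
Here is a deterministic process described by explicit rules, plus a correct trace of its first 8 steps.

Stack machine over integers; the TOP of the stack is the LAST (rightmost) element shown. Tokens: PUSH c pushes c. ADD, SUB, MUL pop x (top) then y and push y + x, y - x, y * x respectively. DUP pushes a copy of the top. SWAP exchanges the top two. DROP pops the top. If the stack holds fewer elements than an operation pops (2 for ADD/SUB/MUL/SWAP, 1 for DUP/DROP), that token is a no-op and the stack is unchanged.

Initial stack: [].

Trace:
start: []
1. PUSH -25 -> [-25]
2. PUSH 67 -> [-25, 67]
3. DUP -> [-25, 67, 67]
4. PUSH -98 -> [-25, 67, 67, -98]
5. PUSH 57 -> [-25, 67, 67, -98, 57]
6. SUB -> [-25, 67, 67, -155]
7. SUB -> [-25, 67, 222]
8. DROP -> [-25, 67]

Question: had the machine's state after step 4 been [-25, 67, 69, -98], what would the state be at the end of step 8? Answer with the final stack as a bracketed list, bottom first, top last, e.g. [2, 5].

[-25, 67]

state after step 4 := [-25, 67, 69, -98]
5. PUSH 57 -> [-25, 67, 69, -98, 57]
6. SUB -> [-25, 67, 69, -155]
7. SUB -> [-25, 67, 224]
8. DROP -> [-25, 67]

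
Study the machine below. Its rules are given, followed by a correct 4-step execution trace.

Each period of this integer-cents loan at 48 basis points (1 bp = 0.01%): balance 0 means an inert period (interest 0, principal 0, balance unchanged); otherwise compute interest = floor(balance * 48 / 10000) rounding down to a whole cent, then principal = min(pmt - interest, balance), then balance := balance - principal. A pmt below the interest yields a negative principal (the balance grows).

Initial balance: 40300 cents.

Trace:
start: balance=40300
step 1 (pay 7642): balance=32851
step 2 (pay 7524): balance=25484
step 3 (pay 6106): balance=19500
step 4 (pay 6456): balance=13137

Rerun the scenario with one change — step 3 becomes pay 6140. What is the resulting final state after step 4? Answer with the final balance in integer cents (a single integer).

13103

(re-executing from step 3 with the substitution; state before step 3: balance=25484)
step 3 (pay 6140): balance=19466
step 4 (pay 6456): balance=13103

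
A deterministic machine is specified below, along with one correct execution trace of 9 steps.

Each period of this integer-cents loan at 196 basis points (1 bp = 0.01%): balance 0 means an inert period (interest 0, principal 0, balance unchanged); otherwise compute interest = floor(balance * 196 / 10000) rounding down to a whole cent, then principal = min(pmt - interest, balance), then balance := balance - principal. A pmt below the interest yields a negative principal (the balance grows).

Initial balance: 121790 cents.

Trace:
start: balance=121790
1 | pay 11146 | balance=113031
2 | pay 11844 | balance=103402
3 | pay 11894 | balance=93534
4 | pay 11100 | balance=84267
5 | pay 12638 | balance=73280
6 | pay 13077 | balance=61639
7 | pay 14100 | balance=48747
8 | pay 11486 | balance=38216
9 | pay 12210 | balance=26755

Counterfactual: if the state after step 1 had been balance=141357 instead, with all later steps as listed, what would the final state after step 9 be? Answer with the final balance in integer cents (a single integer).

59839

state after step 1 := balance=141357
2 | pay 11844 | balance=132283
3 | pay 11894 | balance=122981
4 | pay 11100 | balance=114291
5 | pay 12638 | balance=103893
6 | pay 13077 | balance=92852
7 | pay 14100 | balance=80571
8 | pay 11486 | balance=70664
9 | pay 12210 | balance=59839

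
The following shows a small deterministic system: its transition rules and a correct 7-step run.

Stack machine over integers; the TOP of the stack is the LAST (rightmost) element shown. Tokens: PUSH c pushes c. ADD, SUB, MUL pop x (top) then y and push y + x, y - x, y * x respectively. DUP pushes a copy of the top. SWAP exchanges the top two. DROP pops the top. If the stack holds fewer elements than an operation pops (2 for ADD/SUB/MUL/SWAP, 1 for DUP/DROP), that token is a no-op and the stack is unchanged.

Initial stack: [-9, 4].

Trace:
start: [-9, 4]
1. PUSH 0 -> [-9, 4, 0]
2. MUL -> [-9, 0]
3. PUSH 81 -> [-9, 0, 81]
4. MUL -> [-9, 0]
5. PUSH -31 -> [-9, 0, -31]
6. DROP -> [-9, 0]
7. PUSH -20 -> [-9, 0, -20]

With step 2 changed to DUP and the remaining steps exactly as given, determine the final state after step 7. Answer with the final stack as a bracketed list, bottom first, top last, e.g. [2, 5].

(re-executing from step 2 with the substitution; state before step 2: [-9, 4, 0])
2. DUP -> [-9, 4, 0, 0]
3. PUSH 81 -> [-9, 4, 0, 0, 81]
4. MUL -> [-9, 4, 0, 0]
5. PUSH -31 -> [-9, 4, 0, 0, -31]
6. DROP -> [-9, 4, 0, 0]
7. PUSH -20 -> [-9, 4, 0, 0, -20]

[-9, 4, 0, 0, -20]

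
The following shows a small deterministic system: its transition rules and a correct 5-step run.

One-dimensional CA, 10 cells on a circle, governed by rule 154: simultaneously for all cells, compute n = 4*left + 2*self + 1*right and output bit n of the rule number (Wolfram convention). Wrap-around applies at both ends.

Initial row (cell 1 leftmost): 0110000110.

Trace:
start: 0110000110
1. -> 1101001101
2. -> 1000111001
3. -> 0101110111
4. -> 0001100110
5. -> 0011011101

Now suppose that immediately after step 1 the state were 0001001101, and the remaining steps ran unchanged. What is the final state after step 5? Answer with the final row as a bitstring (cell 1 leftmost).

0111010001

state after step 1 := 0001001101
2. -> 1010111000
3. -> 0000110101
4. -> 1001100000
5. -> 0111010001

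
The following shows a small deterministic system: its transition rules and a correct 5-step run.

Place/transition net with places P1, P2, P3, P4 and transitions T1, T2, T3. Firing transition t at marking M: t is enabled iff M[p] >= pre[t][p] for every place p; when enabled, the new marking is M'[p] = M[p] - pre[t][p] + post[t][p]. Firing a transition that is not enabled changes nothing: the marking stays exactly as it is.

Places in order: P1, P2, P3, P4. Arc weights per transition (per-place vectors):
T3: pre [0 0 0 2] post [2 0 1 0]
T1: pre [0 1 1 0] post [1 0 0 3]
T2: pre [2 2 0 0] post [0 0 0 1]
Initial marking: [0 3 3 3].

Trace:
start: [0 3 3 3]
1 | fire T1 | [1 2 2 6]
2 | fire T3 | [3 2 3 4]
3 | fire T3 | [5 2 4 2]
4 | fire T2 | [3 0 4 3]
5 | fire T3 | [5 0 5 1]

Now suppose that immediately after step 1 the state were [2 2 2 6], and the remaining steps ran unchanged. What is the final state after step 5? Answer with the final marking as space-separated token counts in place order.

6 0 5 1

state after step 1 := [2 2 2 6]
2 | fire T3 | [4 2 3 4]
3 | fire T3 | [6 2 4 2]
4 | fire T2 | [4 0 4 3]
5 | fire T3 | [6 0 5 1]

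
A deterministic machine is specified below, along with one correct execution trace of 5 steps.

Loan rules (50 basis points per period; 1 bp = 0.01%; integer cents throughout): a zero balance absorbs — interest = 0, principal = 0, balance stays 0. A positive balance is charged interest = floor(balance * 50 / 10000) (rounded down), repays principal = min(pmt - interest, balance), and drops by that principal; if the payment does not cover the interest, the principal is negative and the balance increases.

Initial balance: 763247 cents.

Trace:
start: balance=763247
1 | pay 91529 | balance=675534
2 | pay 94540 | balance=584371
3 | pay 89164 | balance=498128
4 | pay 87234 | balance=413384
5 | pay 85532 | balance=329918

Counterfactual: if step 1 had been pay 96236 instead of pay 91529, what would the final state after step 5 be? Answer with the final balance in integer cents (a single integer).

(re-executing from step 1 with the substitution; state before step 1: balance=763247)
1 | pay 96236 | balance=670827
2 | pay 94540 | balance=579641
3 | pay 89164 | balance=493375
4 | pay 87234 | balance=408607
5 | pay 85532 | balance=325118

325118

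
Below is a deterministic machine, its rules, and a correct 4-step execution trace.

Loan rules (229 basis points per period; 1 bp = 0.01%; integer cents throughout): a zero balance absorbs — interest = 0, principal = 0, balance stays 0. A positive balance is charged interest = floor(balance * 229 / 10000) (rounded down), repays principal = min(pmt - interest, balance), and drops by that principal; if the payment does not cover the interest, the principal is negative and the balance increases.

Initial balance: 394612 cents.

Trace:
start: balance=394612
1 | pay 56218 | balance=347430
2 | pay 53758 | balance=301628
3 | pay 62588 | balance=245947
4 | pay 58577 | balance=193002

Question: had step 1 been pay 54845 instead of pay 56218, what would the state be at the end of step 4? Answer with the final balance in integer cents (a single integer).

194471

(re-executing from step 1 with the substitution; state before step 1: balance=394612)
1 | pay 54845 | balance=348803
2 | pay 53758 | balance=303032
3 | pay 62588 | balance=247383
4 | pay 58577 | balance=194471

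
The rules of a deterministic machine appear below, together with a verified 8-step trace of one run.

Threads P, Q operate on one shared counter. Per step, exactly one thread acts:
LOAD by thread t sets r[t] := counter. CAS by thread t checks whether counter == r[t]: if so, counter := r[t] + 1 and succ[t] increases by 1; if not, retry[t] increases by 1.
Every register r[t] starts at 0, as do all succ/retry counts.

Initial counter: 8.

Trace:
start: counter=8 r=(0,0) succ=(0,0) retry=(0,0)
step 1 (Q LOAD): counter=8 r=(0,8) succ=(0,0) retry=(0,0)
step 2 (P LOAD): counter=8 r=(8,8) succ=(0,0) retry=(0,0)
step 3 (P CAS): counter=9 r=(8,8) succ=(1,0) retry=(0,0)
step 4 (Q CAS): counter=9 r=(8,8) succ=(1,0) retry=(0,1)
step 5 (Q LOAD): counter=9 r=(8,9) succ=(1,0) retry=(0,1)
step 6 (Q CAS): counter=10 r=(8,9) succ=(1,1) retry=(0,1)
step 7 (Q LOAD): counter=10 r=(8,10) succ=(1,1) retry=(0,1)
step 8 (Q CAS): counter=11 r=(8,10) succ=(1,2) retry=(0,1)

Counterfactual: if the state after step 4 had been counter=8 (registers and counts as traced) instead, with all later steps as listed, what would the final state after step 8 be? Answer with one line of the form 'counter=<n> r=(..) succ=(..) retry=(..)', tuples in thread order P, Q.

state after step 4 := counter=8 r=(8,8) succ=(1,0) retry=(0,1)
step 5 (Q LOAD): counter=8 r=(8,8) succ=(1,0) retry=(0,1)
step 6 (Q CAS): counter=9 r=(8,8) succ=(1,1) retry=(0,1)
step 7 (Q LOAD): counter=9 r=(8,9) succ=(1,1) retry=(0,1)
step 8 (Q CAS): counter=10 r=(8,9) succ=(1,2) retry=(0,1)

counter=10 r=(8,9) succ=(1,2) retry=(0,1)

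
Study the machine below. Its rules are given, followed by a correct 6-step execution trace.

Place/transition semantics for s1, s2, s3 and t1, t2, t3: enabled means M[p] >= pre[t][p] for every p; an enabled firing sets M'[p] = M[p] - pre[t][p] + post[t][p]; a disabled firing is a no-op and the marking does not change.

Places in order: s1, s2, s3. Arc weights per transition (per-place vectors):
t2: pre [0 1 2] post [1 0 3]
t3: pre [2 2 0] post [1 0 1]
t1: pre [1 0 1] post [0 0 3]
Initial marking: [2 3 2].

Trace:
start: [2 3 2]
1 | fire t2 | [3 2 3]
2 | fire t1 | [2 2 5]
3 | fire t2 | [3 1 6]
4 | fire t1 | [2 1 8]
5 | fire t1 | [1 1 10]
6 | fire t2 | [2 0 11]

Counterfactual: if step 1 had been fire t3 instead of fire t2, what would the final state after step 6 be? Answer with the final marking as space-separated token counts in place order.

0 0 8

(re-executing from step 1 with the substitution; state before step 1: [2 3 2])
1 | fire t3 | [1 1 3]
2 | fire t1 | [0 1 5]
3 | fire t2 | [1 0 6]
4 | fire t1 | [0 0 8]
5 | fire t1 | [0 0 8]
6 | fire t2 | [0 0 8]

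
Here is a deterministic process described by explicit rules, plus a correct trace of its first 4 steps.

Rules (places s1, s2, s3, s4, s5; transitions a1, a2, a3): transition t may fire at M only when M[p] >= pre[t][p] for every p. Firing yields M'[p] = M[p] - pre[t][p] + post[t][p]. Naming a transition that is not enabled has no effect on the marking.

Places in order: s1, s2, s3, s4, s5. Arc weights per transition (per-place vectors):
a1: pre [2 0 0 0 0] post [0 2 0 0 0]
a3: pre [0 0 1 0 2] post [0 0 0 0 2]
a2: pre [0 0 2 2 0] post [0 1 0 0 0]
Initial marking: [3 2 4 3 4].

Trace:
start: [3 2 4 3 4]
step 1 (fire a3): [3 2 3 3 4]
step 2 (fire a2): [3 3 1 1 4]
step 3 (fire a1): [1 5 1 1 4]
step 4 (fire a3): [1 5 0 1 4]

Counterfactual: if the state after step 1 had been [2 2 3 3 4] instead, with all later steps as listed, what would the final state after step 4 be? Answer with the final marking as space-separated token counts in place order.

0 5 0 1 4

state after step 1 := [2 2 3 3 4]
step 2 (fire a2): [2 3 1 1 4]
step 3 (fire a1): [0 5 1 1 4]
step 4 (fire a3): [0 5 0 1 4]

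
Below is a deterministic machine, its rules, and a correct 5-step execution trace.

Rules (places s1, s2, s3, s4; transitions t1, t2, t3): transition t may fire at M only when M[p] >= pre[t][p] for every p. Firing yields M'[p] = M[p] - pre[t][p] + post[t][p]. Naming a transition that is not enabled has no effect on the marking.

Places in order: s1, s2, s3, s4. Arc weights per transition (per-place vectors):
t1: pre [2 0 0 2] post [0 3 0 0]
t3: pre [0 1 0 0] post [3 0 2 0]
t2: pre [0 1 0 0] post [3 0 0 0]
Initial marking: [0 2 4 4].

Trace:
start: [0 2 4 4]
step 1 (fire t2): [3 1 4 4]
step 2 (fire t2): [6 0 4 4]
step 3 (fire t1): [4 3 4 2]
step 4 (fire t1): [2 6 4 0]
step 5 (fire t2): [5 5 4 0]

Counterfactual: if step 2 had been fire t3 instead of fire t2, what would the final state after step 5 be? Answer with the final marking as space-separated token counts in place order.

5 5 6 0

(re-executing from step 2 with the substitution; state before step 2: [3 1 4 4])
step 2 (fire t3): [6 0 6 4]
step 3 (fire t1): [4 3 6 2]
step 4 (fire t1): [2 6 6 0]
step 5 (fire t2): [5 5 6 0]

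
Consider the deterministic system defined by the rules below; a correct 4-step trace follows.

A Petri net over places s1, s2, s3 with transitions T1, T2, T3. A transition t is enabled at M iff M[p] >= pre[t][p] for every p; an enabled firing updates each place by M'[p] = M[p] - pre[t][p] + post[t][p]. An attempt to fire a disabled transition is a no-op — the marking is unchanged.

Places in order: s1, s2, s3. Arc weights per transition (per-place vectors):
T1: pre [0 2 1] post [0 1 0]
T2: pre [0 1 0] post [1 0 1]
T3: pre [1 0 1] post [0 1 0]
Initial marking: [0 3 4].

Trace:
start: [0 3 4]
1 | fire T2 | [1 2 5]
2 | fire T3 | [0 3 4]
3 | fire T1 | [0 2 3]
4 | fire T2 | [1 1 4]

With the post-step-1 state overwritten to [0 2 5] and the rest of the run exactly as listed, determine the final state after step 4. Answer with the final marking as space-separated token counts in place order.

state after step 1 := [0 2 5]
2 | fire T3 | [0 2 5]
3 | fire T1 | [0 1 4]
4 | fire T2 | [1 0 5]

1 0 5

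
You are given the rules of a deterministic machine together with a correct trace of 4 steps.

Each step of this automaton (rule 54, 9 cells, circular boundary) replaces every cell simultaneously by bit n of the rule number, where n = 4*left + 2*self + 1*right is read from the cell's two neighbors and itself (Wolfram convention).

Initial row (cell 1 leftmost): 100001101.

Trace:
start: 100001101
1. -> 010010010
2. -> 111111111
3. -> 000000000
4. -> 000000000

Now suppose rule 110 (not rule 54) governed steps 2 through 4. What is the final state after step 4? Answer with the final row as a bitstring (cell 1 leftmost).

000000000

(re-executing steps 2..4 under rule 110; state before step 2: 010010010)
2. -> 110110110
3. -> 111111111
4. -> 000000000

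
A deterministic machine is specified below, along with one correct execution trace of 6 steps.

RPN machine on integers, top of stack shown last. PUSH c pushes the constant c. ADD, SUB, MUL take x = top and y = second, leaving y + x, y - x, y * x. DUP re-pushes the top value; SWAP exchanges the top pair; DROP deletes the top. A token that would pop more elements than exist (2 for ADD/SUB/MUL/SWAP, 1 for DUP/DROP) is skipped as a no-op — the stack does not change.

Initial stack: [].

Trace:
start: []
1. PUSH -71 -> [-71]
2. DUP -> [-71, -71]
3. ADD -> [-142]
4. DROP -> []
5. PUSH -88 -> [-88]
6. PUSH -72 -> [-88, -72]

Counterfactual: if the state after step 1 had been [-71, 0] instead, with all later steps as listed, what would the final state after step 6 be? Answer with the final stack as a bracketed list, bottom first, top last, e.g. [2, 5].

[-71, -88, -72]

state after step 1 := [-71, 0]
2. DUP -> [-71, 0, 0]
3. ADD -> [-71, 0]
4. DROP -> [-71]
5. PUSH -88 -> [-71, -88]
6. PUSH -72 -> [-71, -88, -72]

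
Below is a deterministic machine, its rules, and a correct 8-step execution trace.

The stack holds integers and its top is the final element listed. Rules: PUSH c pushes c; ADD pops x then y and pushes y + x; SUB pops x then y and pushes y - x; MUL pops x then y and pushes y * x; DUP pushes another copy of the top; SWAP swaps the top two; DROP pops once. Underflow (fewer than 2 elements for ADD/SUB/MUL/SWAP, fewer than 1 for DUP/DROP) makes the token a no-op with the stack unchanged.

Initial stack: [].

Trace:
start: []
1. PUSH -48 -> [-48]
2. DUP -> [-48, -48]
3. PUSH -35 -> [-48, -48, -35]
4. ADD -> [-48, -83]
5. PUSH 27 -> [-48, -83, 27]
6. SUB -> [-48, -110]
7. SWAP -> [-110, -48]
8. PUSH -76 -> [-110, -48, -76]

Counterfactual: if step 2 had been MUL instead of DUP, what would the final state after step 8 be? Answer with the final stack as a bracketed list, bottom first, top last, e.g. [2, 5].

(re-executing from step 2 with the substitution; state before step 2: [-48])
2. MUL -> [-48]
3. PUSH -35 -> [-48, -35]
4. ADD -> [-83]
5. PUSH 27 -> [-83, 27]
6. SUB -> [-110]
7. SWAP -> [-110]
8. PUSH -76 -> [-110, -76]

[-110, -76]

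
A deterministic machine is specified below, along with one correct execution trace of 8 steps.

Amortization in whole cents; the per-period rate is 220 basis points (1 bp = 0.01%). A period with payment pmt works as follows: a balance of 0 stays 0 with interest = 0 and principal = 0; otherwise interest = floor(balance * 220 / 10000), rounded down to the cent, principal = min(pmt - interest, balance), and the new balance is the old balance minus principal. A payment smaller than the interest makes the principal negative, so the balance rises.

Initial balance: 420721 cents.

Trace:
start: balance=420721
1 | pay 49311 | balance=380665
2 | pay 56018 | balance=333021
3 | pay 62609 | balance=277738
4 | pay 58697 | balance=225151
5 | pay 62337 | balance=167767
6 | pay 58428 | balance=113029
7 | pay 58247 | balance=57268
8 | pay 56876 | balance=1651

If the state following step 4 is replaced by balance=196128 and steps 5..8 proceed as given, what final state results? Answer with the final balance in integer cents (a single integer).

0

state after step 4 := balance=196128
5 | pay 62337 | balance=138105
6 | pay 58428 | balance=82715
7 | pay 58247 | balance=26287
8 | pay 56876 | balance=0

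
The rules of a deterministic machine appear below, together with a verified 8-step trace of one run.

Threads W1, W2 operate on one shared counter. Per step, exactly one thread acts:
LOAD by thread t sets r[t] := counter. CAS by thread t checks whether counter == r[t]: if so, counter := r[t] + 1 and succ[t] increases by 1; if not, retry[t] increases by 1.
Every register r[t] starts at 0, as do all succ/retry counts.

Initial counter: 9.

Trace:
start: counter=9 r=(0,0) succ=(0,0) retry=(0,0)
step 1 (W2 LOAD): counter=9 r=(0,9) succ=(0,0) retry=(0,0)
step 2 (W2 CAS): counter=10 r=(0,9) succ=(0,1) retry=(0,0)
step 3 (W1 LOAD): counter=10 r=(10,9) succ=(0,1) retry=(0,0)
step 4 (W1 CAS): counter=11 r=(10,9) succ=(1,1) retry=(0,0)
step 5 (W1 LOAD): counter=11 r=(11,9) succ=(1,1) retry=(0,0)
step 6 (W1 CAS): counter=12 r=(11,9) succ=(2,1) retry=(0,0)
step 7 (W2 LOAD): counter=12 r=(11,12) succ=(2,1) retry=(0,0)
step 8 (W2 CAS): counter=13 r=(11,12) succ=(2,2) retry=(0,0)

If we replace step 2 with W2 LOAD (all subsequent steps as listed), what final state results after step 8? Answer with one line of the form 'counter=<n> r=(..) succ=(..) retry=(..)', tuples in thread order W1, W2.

(re-executing from step 2 with the substitution; state before step 2: counter=9 r=(0,9) succ=(0,0) retry=(0,0))
step 2 (W2 LOAD): counter=9 r=(0,9) succ=(0,0) retry=(0,0)
step 3 (W1 LOAD): counter=9 r=(9,9) succ=(0,0) retry=(0,0)
step 4 (W1 CAS): counter=10 r=(9,9) succ=(1,0) retry=(0,0)
step 5 (W1 LOAD): counter=10 r=(10,9) succ=(1,0) retry=(0,0)
step 6 (W1 CAS): counter=11 r=(10,9) succ=(2,0) retry=(0,0)
step 7 (W2 LOAD): counter=11 r=(10,11) succ=(2,0) retry=(0,0)
step 8 (W2 CAS): counter=12 r=(10,11) succ=(2,1) retry=(0,0)

counter=12 r=(10,11) succ=(2,1) retry=(0,0)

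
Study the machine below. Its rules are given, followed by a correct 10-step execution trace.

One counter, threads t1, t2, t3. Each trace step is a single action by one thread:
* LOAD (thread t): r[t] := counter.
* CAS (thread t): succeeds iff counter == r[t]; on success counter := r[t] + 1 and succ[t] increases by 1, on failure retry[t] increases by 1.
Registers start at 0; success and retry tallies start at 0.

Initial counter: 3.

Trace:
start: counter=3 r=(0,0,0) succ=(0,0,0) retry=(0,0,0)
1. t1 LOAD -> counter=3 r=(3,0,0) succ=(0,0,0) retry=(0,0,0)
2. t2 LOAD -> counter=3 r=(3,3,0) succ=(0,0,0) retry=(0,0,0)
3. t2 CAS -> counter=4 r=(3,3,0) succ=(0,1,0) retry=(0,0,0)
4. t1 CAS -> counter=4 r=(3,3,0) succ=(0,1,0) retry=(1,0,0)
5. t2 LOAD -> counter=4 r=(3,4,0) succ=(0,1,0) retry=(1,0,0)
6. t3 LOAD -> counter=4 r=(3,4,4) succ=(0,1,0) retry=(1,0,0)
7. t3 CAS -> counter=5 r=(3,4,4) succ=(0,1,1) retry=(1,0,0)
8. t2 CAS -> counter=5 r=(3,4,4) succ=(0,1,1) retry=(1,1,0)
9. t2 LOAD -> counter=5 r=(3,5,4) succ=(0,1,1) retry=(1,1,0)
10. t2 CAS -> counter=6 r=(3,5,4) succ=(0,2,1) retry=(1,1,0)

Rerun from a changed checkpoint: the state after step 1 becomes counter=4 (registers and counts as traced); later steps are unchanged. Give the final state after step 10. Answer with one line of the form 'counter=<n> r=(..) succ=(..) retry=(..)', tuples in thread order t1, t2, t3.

counter=7 r=(3,6,5) succ=(0,2,1) retry=(1,1,0)

state after step 1 := counter=4 r=(3,0,0) succ=(0,0,0) retry=(0,0,0)
2. t2 LOAD -> counter=4 r=(3,4,0) succ=(0,0,0) retry=(0,0,0)
3. t2 CAS -> counter=5 r=(3,4,0) succ=(0,1,0) retry=(0,0,0)
4. t1 CAS -> counter=5 r=(3,4,0) succ=(0,1,0) retry=(1,0,0)
5. t2 LOAD -> counter=5 r=(3,5,0) succ=(0,1,0) retry=(1,0,0)
6. t3 LOAD -> counter=5 r=(3,5,5) succ=(0,1,0) retry=(1,0,0)
7. t3 CAS -> counter=6 r=(3,5,5) succ=(0,1,1) retry=(1,0,0)
8. t2 CAS -> counter=6 r=(3,5,5) succ=(0,1,1) retry=(1,1,0)
9. t2 LOAD -> counter=6 r=(3,6,5) succ=(0,1,1) retry=(1,1,0)
10. t2 CAS -> counter=7 r=(3,6,5) succ=(0,2,1) retry=(1,1,0)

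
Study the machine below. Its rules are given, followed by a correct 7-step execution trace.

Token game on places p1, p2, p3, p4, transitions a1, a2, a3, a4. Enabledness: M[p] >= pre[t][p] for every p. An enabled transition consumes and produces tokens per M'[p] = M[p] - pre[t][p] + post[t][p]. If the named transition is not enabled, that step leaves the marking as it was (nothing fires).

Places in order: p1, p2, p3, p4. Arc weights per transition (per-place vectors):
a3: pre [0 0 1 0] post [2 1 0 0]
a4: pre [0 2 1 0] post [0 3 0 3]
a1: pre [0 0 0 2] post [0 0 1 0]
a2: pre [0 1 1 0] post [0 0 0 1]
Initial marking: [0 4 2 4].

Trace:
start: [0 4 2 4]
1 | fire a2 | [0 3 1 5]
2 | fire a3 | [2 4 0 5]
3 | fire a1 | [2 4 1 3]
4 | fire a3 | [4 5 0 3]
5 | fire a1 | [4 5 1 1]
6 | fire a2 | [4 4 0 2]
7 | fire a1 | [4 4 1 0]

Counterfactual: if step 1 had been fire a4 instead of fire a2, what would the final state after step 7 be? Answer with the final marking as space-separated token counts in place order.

4 6 1 2

(re-executing from step 1 with the substitution; state before step 1: [0 4 2 4])
1 | fire a4 | [0 5 1 7]
2 | fire a3 | [2 6 0 7]
3 | fire a1 | [2 6 1 5]
4 | fire a3 | [4 7 0 5]
5 | fire a1 | [4 7 1 3]
6 | fire a2 | [4 6 0 4]
7 | fire a1 | [4 6 1 2]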